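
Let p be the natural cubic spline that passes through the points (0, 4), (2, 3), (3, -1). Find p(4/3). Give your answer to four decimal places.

4.1975

Put M_i = p'' at the i-th knot. Here h = (2, 1) and Δ = (-1/2, -4), so the interior equations h_(i-1)·M_(i-1) + 2(h_(i-1)+h_i)·M_i + h_i·M_(i+1) = 6(Δ_i − Δ_(i-1)) read
  2·M_0 + 6·M_1 + 1·M_2 = 6(Δ_1 - Δ_0) = -21
Natural end conditions: M_0 = M_2 = 0.
Forward elimination and back-substitution give M_0 = 0, M_1 = -7/2, M_2 = 0.
On [0, 2], p(x) = 4 + 2/3·x + 0·x² - 7/24·x³.
With x = 4/3: p(4/3) = 340/81.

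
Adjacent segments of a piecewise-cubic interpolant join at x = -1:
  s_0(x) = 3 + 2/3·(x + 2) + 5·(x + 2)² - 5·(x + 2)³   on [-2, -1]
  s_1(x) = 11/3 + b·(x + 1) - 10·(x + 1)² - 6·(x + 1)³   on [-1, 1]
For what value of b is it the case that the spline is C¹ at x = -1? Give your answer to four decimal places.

-4.3333

s_0'(x) = 2/3 + 10·(x + 2) - 15·(x + 2)², so s_0'(-1) = -13/3. On the right, s_1'(-1) = b, so b = -13/3.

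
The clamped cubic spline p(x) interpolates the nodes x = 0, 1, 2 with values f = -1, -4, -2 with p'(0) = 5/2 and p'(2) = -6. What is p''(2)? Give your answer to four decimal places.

-35.7500

Write m_i for p''(x_i). With h_i = 1, 1 and divided differences Δ_i = -3, 2, the continuity of p' gives the tridiagonal system
  1·m_0 + 4·m_1 + 1·m_2 = 6(Δ_1 - Δ_0) = 30
Clamped end conditions give two more equations: 2h_0·m_0 + h_0·m_1 = 6(Δ_0 - p'(0)) = -33 and h_1·m_1 + 2h_1·m_2 = 6(p'(2) - Δ_1) = -48.
Forward elimination and back-substitution give m_0 = -113/4, m_1 = 47/2, m_2 = -143/4.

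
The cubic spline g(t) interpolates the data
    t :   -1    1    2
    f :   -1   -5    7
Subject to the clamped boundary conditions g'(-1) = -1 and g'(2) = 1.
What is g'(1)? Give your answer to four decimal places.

10.8333

With m_i denoting the second derivative at x_i, h_i = 2, 1, and Δ_i = (y_(i+1) − y_i)/h_i = -2, 12:
  2·m_0 + 6·m_1 + 1·m_2 = 6(Δ_1 - Δ_0) = 84
Clamped end conditions give two more equations: 2h_0·m_0 + h_0·m_1 = 6(Δ_0 - g'(-1)) = -6 and h_1·m_1 + 2h_1·m_2 = 6(g'(2) - Δ_1) = -66.
Solving the tridiagonal system: m_0 = -89/6, m_1 = 80/3, m_2 = -139/3.
On [1, 2], g'(t) = b_1 + 2c_1·(t - 1) + 3d_1·(t - 1)² with b_1 = Δ_1 - h_1(2m_1 + m_2)/6 = 65/6, c_1 = m_1/2 = 40/3, d_1 = (m_2 - m_1)/(6h_1) = -73/6. So g'(1) = 65/6.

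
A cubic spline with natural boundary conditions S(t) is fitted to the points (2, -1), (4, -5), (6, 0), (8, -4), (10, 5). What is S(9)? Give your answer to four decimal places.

Write m_i for S''(x_i). With h_i = 2, 2, 2, 2 and divided differences Δ_i = -2, 5/2, -2, 9/2, the continuity of S' gives the tridiagonal system
  2·m_0 + 8·m_1 + 2·m_2 = 6(Δ_1 - Δ_0) = 27
  2·m_1 + 8·m_2 + 2·m_3 = 6(Δ_2 - Δ_1) = -27
  2·m_2 + 8·m_3 + 2·m_4 = 6(Δ_3 - Δ_2) = 39
Natural end conditions: m_0 = m_4 = 0.
Hence m_0 = 0, m_1 = 69/14, m_2 = -87/14, m_3 = 45/7, m_4 = 0.
On [8, 10], S(t) = -4 + 3/14·(t - 8) + 45/14·(t - 8)² - 15/28·(t - 8)³.
With (t - 8) = 1: S(9) = -31/28.

-1.1071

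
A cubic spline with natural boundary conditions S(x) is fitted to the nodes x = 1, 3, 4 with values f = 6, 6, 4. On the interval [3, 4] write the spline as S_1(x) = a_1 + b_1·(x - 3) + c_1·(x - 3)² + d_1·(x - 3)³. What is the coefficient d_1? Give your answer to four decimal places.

With m_i denoting the second derivative at x_i, h_i = 2, 1, and Δ_i = (y_(i+1) − y_i)/h_i = 0, -2:
  2·m_0 + 6·m_1 + 1·m_2 = 6(Δ_1 - Δ_0) = -12
Natural end conditions: m_0 = m_2 = 0.
Solving the tridiagonal system: m_0 = 0, m_1 = -2, m_2 = 0.
On [3, 4], with S_1(x) = a_1 + b_1·(x - 3) + c_1·(x - 3)² + d_1·(x - 3)³: c_1 = m_1/2 = -1, d_1 = (m_2 - m_1)/(6h_1) = 1/3, b_1 = Δ_1 - h_1(2m_1 + m_2)/6 = -4/3.

0.3333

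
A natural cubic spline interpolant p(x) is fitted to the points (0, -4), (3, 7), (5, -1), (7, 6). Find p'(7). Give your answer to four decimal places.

5.8772

Put M_i = p'' at the i-th knot. Here h = (3, 2, 2) and Δ = (11/3, -4, 7/2), so the interior equations h_(i-1)·M_(i-1) + 2(h_(i-1)+h_i)·M_i + h_i·M_(i+1) = 6(Δ_i − Δ_(i-1)) read
  3·M_0 + 10·M_1 + 2·M_2 = 6(Δ_1 - Δ_0) = -46
  2·M_1 + 8·M_2 + 2·M_3 = 6(Δ_2 - Δ_1) = 45
Natural end conditions: M_0 = M_3 = 0.
Solving: M_0 = 0, M_1 = -229/38, M_2 = 271/38, M_3 = 0.
On [5, 7], p'(x) = b_2 + 2c_2·(x - 5) + 3d_2·(x - 5)² with b_2 = Δ_2 - h_2(2M_2 + M_3)/6 = -143/114, c_2 = M_2/2 = 271/76, d_2 = (M_3 - M_2)/(6h_2) = -271/456. So p'(7) = 335/57.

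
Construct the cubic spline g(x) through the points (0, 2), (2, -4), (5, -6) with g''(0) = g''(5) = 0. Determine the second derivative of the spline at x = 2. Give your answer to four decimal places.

Let M_i = g''(x_i). Step sizes h_i = 2, 3; slopes of the chords Δ_i = (y_(i+1) - y_i)/h_i = -3, -2/3.
  2·M_0 + 10·M_1 + 3·M_2 = 6(Δ_1 - Δ_0) = 14
Natural end conditions: M_0 = M_2 = 0.
Forward elimination and back-substitution give M_0 = 0, M_1 = 7/5, M_2 = 0.

1.4000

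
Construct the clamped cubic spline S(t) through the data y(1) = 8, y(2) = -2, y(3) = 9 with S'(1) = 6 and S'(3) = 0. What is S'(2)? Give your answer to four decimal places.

Put σ_i = S'' at the i-th knot. Here h = (1, 1) and Δ = (-10, 11), so the interior equations h_(i-1)·σ_(i-1) + 2(h_(i-1)+h_i)·σ_i + h_i·σ_(i+1) = 6(Δ_i − Δ_(i-1)) read
  1·σ_0 + 4·σ_1 + 1·σ_2 = 6(Δ_1 - Δ_0) = 126
Clamped end conditions give two more equations: 2h_0·σ_0 + h_0·σ_1 = 6(Δ_0 - S'(1)) = -96 and h_1·σ_1 + 2h_1·σ_2 = 6(S'(3) - Δ_1) = -66.
Solving: σ_0 = -165/2, σ_1 = 69, σ_2 = -135/2.
On [2, 3], S'(t) = b_1 + 2c_1·(t - 2) + 3d_1·(t - 2)² with b_1 = Δ_1 - h_1(2σ_1 + σ_2)/6 = -3/4, c_1 = σ_1/2 = 69/2, d_1 = (σ_2 - σ_1)/(6h_1) = -91/4. So S'(2) = -3/4.

-0.7500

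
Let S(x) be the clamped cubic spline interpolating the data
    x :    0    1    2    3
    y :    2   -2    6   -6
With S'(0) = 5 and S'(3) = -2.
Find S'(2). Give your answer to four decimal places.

Put M_i = S'' at the i-th knot. Here h = (1, 1, 1) and Δ = (-4, 8, -12), so the interior equations h_(i-1)·M_(i-1) + 2(h_(i-1)+h_i)·M_i + h_i·M_(i+1) = 6(Δ_i − Δ_(i-1)) read
  1·M_0 + 4·M_1 + 1·M_2 = 6(Δ_1 - Δ_0) = 72
  1·M_1 + 4·M_2 + 1·M_3 = 6(Δ_2 - Δ_1) = -120
Clamped end conditions give two more equations: 2h_0·M_0 + h_0·M_1 = 6(Δ_0 - S'(0)) = -54 and h_2·M_2 + 2h_2·M_3 = 6(S'(3) - Δ_2) = 60.
Hence M_0 = -736/15, M_1 = 662/15, M_2 = -832/15, M_3 = 866/15.
On [2, 3], S'(x) = b_2 + 2c_2·(x - 2) + 3d_2·(x - 2)² with b_2 = Δ_2 - h_2(2M_2 + M_3)/6 = -47/15, c_2 = M_2/2 = -416/15, d_2 = (M_3 - M_2)/(6h_2) = 283/15. So S'(2) = -47/15.

-3.1333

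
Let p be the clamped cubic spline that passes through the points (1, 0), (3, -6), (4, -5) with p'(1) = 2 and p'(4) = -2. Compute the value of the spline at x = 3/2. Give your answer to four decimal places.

With M_i denoting the second derivative at x_i, h_i = 2, 1, and Δ_i = (y_(i+1) − y_i)/h_i = -3, 1:
  2·M_0 + 6·M_1 + 1·M_2 = 6(Δ_1 - Δ_0) = 24
Clamped end conditions give two more equations: 2h_0·M_0 + h_0·M_1 = 6(Δ_0 - p'(1)) = -30 and h_1·M_1 + 2h_1·M_2 = 6(p'(4) - Δ_1) = -18.
Hence M_0 = -77/6, M_1 = 32/3, M_2 = -43/3.
On [1, 3], p(x) = 0 + 2·(x - 1) - 77/12·(x - 1)² + 47/24·(x - 1)³.
With (x - 1) = 1/2: p(3/2) = -23/64.

-0.3594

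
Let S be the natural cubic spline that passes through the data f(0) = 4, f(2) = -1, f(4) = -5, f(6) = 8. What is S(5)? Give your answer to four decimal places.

Write M_i for S''(x_i). With h_i = 2, 2, 2 and divided differences Δ_i = -5/2, -2, 13/2, the continuity of S' gives the tridiagonal system
  2·M_0 + 8·M_1 + 2·M_2 = 6(Δ_1 - Δ_0) = 3
  2·M_1 + 8·M_2 + 2·M_3 = 6(Δ_2 - Δ_1) = 51
Natural end conditions: M_0 = M_3 = 0.
Hence M_0 = 0, M_1 = -13/10, M_2 = 67/10, M_3 = 0.
On [4, 6], S(x) = -5 + 61/30·(x - 4) + 67/20·(x - 4)² - 67/120·(x - 4)³.
With (x - 4) = 1: S(5) = -7/40.

-0.1750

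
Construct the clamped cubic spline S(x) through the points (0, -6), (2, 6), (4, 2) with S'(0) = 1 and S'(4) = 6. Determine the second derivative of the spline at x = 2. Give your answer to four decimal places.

-14.5000

Write σ_i for S''(x_i). With h_i = 2, 2 and divided differences Δ_i = 6, -2, the continuity of S' gives the tridiagonal system
  2·σ_0 + 8·σ_1 + 2·σ_2 = 6(Δ_1 - Δ_0) = -48
Clamped end conditions give two more equations: 2h_0·σ_0 + h_0·σ_1 = 6(Δ_0 - S'(0)) = 30 and h_1·σ_1 + 2h_1·σ_2 = 6(S'(4) - Δ_1) = 48.
Forward elimination and back-substitution give σ_0 = 59/4, σ_1 = -29/2, σ_2 = 77/4.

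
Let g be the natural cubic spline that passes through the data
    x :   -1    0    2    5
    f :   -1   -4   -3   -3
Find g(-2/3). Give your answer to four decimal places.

-2.1905

Put M_i = g'' at the i-th knot. Here h = (1, 2, 3) and Δ = (-3, 1/2, 0), so the interior equations h_(i-1)·M_(i-1) + 2(h_(i-1)+h_i)·M_i + h_i·M_(i+1) = 6(Δ_i − Δ_(i-1)) read
  1·M_0 + 6·M_1 + 2·M_2 = 6(Δ_1 - Δ_0) = 21
  2·M_1 + 10·M_2 + 3·M_3 = 6(Δ_2 - Δ_1) = -3
Natural end conditions: M_0 = M_3 = 0.
Solving: M_0 = 0, M_1 = 27/7, M_2 = -15/14, M_3 = 0.
On [-1, 0], g(x) = -1 - 51/14·(x + 1) + 0·(x + 1)² + 9/14·(x + 1)³.
With (x + 1) = 1/3: g(-2/3) = -46/21.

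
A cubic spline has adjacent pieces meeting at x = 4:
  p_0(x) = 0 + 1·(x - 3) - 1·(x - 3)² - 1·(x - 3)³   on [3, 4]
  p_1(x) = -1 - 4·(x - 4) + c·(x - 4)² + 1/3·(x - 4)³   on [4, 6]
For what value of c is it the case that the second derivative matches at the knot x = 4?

p_0''(x) = -2 - 6·(x - 3), so p_0''(4) = -8. On the right, p_1''(4) = 2c, so c = -4.

-4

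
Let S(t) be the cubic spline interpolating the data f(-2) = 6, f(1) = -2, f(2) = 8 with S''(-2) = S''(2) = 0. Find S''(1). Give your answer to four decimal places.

9.5000

Put σ_i = S'' at the i-th knot. Here h = (3, 1) and Δ = (-8/3, 10), so the interior equations h_(i-1)·σ_(i-1) + 2(h_(i-1)+h_i)·σ_i + h_i·σ_(i+1) = 6(Δ_i − Δ_(i-1)) read
  3·σ_0 + 8·σ_1 + 1·σ_2 = 6(Δ_1 - Δ_0) = 76
Natural end conditions: σ_0 = σ_2 = 0.
Forward elimination and back-substitution give σ_0 = 0, σ_1 = 19/2, σ_2 = 0.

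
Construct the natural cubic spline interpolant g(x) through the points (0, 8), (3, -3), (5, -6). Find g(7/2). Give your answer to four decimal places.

Let σ_i = g''(x_i). Step sizes h_i = 3, 2; slopes of the chords Δ_i = (y_(i+1) - y_i)/h_i = -11/3, -3/2.
  3·σ_0 + 10·σ_1 + 2·σ_2 = 6(Δ_1 - Δ_0) = 13
Natural end conditions: σ_0 = σ_2 = 0.
Solving: σ_0 = 0, σ_1 = 13/10, σ_2 = 0.
On [3, 5], g(x) = -3 - 71/30·(x - 3) + 13/20·(x - 3)² - 13/120·(x - 3)³.
With (x - 3) = 1/2: g(7/2) = -1291/320.

-4.0344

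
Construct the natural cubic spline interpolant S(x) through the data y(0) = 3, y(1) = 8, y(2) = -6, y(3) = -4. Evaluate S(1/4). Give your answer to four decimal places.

Put σ_i = S'' at the i-th knot. Here h = (1, 1, 1) and Δ = (5, -14, 2), so the interior equations h_(i-1)·σ_(i-1) + 2(h_(i-1)+h_i)·σ_i + h_i·σ_(i+1) = 6(Δ_i − Δ_(i-1)) read
  1·σ_0 + 4·σ_1 + 1·σ_2 = 6(Δ_1 - Δ_0) = -114
  1·σ_1 + 4·σ_2 + 1·σ_3 = 6(Δ_2 - Δ_1) = 96
Natural end conditions: σ_0 = σ_3 = 0.
Forward elimination and back-substitution give σ_0 = 0, σ_1 = -184/5, σ_2 = 166/5, σ_3 = 0.
On [0, 1], S(x) = 3 + 167/15·x + 0·x² - 92/15·x³.
With x = 1/4: S(1/4) = 91/16.

5.6875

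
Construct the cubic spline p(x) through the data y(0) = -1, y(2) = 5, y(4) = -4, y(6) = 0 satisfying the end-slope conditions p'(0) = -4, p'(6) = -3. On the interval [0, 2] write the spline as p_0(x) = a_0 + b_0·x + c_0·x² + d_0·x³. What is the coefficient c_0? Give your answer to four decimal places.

With σ_i denoting the second derivative at x_i, h_i = 2, 2, 2, and Δ_i = (y_(i+1) − y_i)/h_i = 3, -9/2, 2:
  2·σ_0 + 8·σ_1 + 2·σ_2 = 6(Δ_1 - Δ_0) = -45
  2·σ_1 + 8·σ_2 + 2·σ_3 = 6(Δ_2 - Δ_1) = 39
Clamped end conditions give two more equations: 2h_0·σ_0 + h_0·σ_1 = 6(Δ_0 - p'(0)) = 42 and h_2·σ_2 + 2h_2·σ_3 = 6(p'(6) - Δ_2) = -30.
Solving the tridiagonal system: σ_0 = 101/6, σ_1 = -38/3, σ_2 = 34/3, σ_3 = -79/6.
On [0, 2], with p_0(x) = a_0 + b_0·x + c_0·x² + d_0·x³: c_0 = σ_0/2 = 101/12, d_0 = (σ_1 - σ_0)/(6h_0) = -59/24, b_0 = Δ_0 - h_0(2σ_0 + σ_1)/6 = -4.

8.4167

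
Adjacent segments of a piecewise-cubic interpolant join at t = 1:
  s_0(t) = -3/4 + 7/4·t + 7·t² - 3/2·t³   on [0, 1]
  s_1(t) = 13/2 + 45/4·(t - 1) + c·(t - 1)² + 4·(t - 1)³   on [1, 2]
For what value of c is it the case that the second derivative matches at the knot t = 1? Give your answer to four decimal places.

2.5000

s_0''(t) = 14 - 9·t, so s_0''(1) = 5. On the right, s_1''(1) = 2c, so c = 5/2.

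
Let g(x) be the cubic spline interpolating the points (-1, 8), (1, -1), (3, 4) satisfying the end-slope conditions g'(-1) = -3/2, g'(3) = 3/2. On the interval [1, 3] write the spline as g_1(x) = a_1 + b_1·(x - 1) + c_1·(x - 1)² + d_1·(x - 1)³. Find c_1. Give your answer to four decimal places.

4.5000

Put M_i = g'' at the i-th knot. Here h = (2, 2) and Δ = (-9/2, 5/2), so the interior equations h_(i-1)·M_(i-1) + 2(h_(i-1)+h_i)·M_i + h_i·M_(i+1) = 6(Δ_i − Δ_(i-1)) read
  2·M_0 + 8·M_1 + 2·M_2 = 6(Δ_1 - Δ_0) = 42
Clamped end conditions give two more equations: 2h_0·M_0 + h_0·M_1 = 6(Δ_0 - g'(-1)) = -18 and h_1·M_1 + 2h_1·M_2 = 6(g'(3) - Δ_1) = -6.
Solving the tridiagonal system: M_0 = -9, M_1 = 9, M_2 = -6.
On [1, 3], with g_1(x) = a_1 + b_1·(x - 1) + c_1·(x - 1)² + d_1·(x - 1)³: c_1 = M_1/2 = 9/2, d_1 = (M_2 - M_1)/(6h_1) = -5/4, b_1 = Δ_1 - h_1(2M_1 + M_2)/6 = -3/2.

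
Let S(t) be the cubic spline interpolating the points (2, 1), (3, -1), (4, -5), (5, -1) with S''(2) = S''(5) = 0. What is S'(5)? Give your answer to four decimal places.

Write M_i for S''(x_i). With h_i = 1, 1, 1 and divided differences Δ_i = -2, -4, 4, the continuity of S' gives the tridiagonal system
  1·M_0 + 4·M_1 + 1·M_2 = 6(Δ_1 - Δ_0) = -12
  1·M_1 + 4·M_2 + 1·M_3 = 6(Δ_2 - Δ_1) = 48
Natural end conditions: M_0 = M_3 = 0.
Solving the tridiagonal system: M_0 = 0, M_1 = -32/5, M_2 = 68/5, M_3 = 0.
On [4, 5], S'(t) = b_2 + 2c_2·(t - 4) + 3d_2·(t - 4)² with b_2 = Δ_2 - h_2(2M_2 + M_3)/6 = -8/15, c_2 = M_2/2 = 34/5, d_2 = (M_3 - M_2)/(6h_2) = -34/15. So S'(5) = 94/15.

6.2667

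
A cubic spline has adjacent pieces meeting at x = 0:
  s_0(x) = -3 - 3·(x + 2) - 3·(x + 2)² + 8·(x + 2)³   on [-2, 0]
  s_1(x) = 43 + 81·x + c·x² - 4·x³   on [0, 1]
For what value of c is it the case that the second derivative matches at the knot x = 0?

s_0''(x) = -6 + 48·(x + 2), so s_0''(0) = 90. On the right, s_1''(0) = 2c, so c = 45.

45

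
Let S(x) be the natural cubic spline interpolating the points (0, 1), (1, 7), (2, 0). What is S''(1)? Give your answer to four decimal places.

-19.5000

Put m_i = S'' at the i-th knot. Here h = (1, 1) and Δ = (6, -7), so the interior equations h_(i-1)·m_(i-1) + 2(h_(i-1)+h_i)·m_i + h_i·m_(i+1) = 6(Δ_i − Δ_(i-1)) read
  1·m_0 + 4·m_1 + 1·m_2 = 6(Δ_1 - Δ_0) = -78
Natural end conditions: m_0 = m_2 = 0.
Solving: m_0 = 0, m_1 = -39/2, m_2 = 0.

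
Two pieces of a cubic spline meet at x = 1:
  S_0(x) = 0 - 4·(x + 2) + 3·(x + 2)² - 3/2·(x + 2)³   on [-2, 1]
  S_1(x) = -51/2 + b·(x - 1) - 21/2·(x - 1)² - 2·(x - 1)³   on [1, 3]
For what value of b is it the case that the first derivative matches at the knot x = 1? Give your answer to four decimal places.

-26.5000

S_0'(x) = -4 + 6·(x + 2) - 9/2·(x + 2)², so S_0'(1) = -53/2. On the right, S_1'(1) = b, so b = -53/2.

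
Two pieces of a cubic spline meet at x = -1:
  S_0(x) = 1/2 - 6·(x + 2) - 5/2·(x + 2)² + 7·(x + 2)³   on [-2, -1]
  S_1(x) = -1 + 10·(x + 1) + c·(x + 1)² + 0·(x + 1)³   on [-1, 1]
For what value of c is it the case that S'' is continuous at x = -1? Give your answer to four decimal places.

18.5000

S_0''(x) = -5 + 42·(x + 2), so S_0''(-1) = 37. On the right, S_1''(-1) = 2c, so c = 37/2.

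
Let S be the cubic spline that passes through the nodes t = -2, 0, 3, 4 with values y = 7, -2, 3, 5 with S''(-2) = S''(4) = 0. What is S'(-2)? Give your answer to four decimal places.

With σ_i denoting the second derivative at x_i, h_i = 2, 3, 1, and Δ_i = (y_(i+1) − y_i)/h_i = -9/2, 5/3, 2:
  2·σ_0 + 10·σ_1 + 3·σ_2 = 6(Δ_1 - Δ_0) = 37
  3·σ_1 + 8·σ_2 + 1·σ_3 = 6(Δ_2 - Δ_1) = 2
Natural end conditions: σ_0 = σ_3 = 0.
Hence σ_0 = 0, σ_1 = 290/71, σ_2 = -91/71, σ_3 = 0.
On [-2, 0], S'(t) = b_0 + 2c_0·(t + 2) + 3d_0·(t + 2)² with b_0 = Δ_0 - h_0(2σ_0 + σ_1)/6 = -2497/426, c_0 = σ_0/2 = 0, d_0 = (σ_1 - σ_0)/(6h_0) = 145/426. So S'(-2) = -2497/426.

-5.8615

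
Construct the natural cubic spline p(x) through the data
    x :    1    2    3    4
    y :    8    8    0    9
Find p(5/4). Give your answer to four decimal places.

Let M_i = p''(x_i). Step sizes h_i = 1, 1, 1; slopes of the chords Δ_i = (y_(i+1) - y_i)/h_i = 0, -8, 9.
  1·M_0 + 4·M_1 + 1·M_2 = 6(Δ_1 - Δ_0) = -48
  1·M_1 + 4·M_2 + 1·M_3 = 6(Δ_2 - Δ_1) = 102
Natural end conditions: M_0 = M_3 = 0.
Forward elimination and back-substitution give M_0 = 0, M_1 = -98/5, M_2 = 152/5, M_3 = 0.
On [1, 2], p(x) = 8 + 49/15·(x - 1) + 0·(x - 1)² - 49/15·(x - 1)³.
With (x - 1) = 1/4: p(5/4) = 561/64.

8.7656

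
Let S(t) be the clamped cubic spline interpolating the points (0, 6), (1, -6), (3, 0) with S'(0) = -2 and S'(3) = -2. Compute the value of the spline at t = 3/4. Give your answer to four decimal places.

-2.8828

Let M_i = S''(x_i). Step sizes h_i = 1, 2; slopes of the chords Δ_i = (y_(i+1) - y_i)/h_i = -12, 3.
  1·M_0 + 6·M_1 + 2·M_2 = 6(Δ_1 - Δ_0) = 90
Clamped end conditions give two more equations: 2h_0·M_0 + h_0·M_1 = 6(Δ_0 - S'(0)) = -60 and h_1·M_1 + 2h_1·M_2 = 6(S'(3) - Δ_1) = -30.
Forward elimination and back-substitution give M_0 = -45, M_1 = 30, M_2 = -45/2.
On [0, 1], S(t) = 6 - 2·t - 45/2·t² + 25/2·t³.
With t = 3/4: S(3/4) = -369/128.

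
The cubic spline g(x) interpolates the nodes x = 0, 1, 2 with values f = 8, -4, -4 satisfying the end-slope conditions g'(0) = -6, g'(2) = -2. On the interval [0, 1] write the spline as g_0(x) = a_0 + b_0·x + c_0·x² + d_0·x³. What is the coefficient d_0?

Write M_i for g''(x_i). With h_i = 1, 1 and divided differences Δ_i = -12, 0, the continuity of g' gives the tridiagonal system
  1·M_0 + 4·M_1 + 1·M_2 = 6(Δ_1 - Δ_0) = 72
Clamped end conditions give two more equations: 2h_0·M_0 + h_0·M_1 = 6(Δ_0 - g'(0)) = -36 and h_1·M_1 + 2h_1·M_2 = 6(g'(2) - Δ_1) = -12.
Hence M_0 = -34, M_1 = 32, M_2 = -22.
On [0, 1], with g_0(x) = a_0 + b_0·x + c_0·x² + d_0·x³: c_0 = M_0/2 = -17, d_0 = (M_1 - M_0)/(6h_0) = 11, b_0 = Δ_0 - h_0(2M_0 + M_1)/6 = -6.

11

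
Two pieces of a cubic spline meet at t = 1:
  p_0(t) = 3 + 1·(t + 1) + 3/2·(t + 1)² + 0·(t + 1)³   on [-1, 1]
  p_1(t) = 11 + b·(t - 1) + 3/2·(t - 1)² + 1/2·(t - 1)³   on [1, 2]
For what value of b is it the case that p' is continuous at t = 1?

7

p_0'(t) = 1 + 3·(t + 1) + 0·(t + 1)², so p_0'(1) = 7. On the right, p_1'(1) = b, so b = 7.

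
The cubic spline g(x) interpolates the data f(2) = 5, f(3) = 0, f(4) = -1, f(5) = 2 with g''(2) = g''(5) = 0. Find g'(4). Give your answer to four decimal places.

Let σ_i = g''(x_i). Step sizes h_i = 1, 1, 1; slopes of the chords Δ_i = (y_(i+1) - y_i)/h_i = -5, -1, 3.
  1·σ_0 + 4·σ_1 + 1·σ_2 = 6(Δ_1 - Δ_0) = 24
  1·σ_1 + 4·σ_2 + 1·σ_3 = 6(Δ_2 - Δ_1) = 24
Natural end conditions: σ_0 = σ_3 = 0.
Forward elimination and back-substitution give σ_0 = 0, σ_1 = 24/5, σ_2 = 24/5, σ_3 = 0.
On [4, 5], g'(x) = b_2 + 2c_2·(x - 4) + 3d_2·(x - 4)² with b_2 = Δ_2 - h_2(2σ_2 + σ_3)/6 = 7/5, c_2 = σ_2/2 = 12/5, d_2 = (σ_3 - σ_2)/(6h_2) = -4/5. So g'(4) = 7/5.

1.4000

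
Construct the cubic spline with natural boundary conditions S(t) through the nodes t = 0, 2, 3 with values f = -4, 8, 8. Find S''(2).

-6

With σ_i denoting the second derivative at x_i, h_i = 2, 1, and Δ_i = (y_(i+1) − y_i)/h_i = 6, 0:
  2·σ_0 + 6·σ_1 + 1·σ_2 = 6(Δ_1 - Δ_0) = -36
Natural end conditions: σ_0 = σ_2 = 0.
Hence σ_0 = 0, σ_1 = -6, σ_2 = 0.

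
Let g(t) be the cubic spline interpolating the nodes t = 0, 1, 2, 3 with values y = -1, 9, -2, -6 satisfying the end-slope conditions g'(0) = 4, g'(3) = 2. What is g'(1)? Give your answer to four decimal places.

1.2667

Let m_i = g''(x_i). Step sizes h_i = 1, 1, 1; slopes of the chords Δ_i = (y_(i+1) - y_i)/h_i = 10, -11, -4.
  1·m_0 + 4·m_1 + 1·m_2 = 6(Δ_1 - Δ_0) = -126
  1·m_1 + 4·m_2 + 1·m_3 = 6(Δ_2 - Δ_1) = 42
Clamped end conditions give two more equations: 2h_0·m_0 + h_0·m_1 = 6(Δ_0 - g'(0)) = 36 and h_2·m_2 + 2h_2·m_3 = 6(g'(3) - Δ_2) = 36.
Forward elimination and back-substitution give m_0 = 622/15, m_1 = -704/15, m_2 = 304/15, m_3 = 118/15.
On [1, 2], g'(t) = b_1 + 2c_1·(t - 1) + 3d_1·(t - 1)² with b_1 = Δ_1 - h_1(2m_1 + m_2)/6 = 19/15, c_1 = m_1/2 = -352/15, d_1 = (m_2 - m_1)/(6h_1) = 56/5. So g'(1) = 19/15.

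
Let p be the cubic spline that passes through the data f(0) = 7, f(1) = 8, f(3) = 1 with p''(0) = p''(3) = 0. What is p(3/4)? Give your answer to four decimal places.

7.9961

With M_i denoting the second derivative at x_i, h_i = 1, 2, and Δ_i = (y_(i+1) − y_i)/h_i = 1, -7/2:
  1·M_0 + 6·M_1 + 2·M_2 = 6(Δ_1 - Δ_0) = -27
Natural end conditions: M_0 = M_2 = 0.
Forward elimination and back-substitution give M_0 = 0, M_1 = -9/2, M_2 = 0.
On [0, 1], p(x) = 7 + 7/4·x + 0·x² - 3/4·x³.
With x = 3/4: p(3/4) = 2047/256.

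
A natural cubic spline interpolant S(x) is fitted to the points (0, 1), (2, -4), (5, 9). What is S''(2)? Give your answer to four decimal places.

4.1000

Let m_i = S''(x_i). Step sizes h_i = 2, 3; slopes of the chords Δ_i = (y_(i+1) - y_i)/h_i = -5/2, 13/3.
  2·m_0 + 10·m_1 + 3·m_2 = 6(Δ_1 - Δ_0) = 41
Natural end conditions: m_0 = m_2 = 0.
Forward elimination and back-substitution give m_0 = 0, m_1 = 41/10, m_2 = 0.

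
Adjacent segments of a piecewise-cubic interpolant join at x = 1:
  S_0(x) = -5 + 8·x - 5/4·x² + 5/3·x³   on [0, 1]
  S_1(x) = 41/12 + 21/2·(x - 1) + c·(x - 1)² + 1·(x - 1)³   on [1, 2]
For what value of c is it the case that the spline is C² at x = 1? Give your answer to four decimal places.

3.7500

S_0''(x) = -5/2 + 10·x, so S_0''(1) = 15/2. On the right, S_1''(1) = 2c, so c = 15/4.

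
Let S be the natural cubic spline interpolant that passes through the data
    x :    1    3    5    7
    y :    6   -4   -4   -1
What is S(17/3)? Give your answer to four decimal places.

Let σ_i = S''(x_i). Step sizes h_i = 2, 2, 2; slopes of the chords Δ_i = (y_(i+1) - y_i)/h_i = -5, 0, 3/2.
  2·σ_0 + 8·σ_1 + 2·σ_2 = 6(Δ_1 - Δ_0) = 30
  2·σ_1 + 8·σ_2 + 2·σ_3 = 6(Δ_2 - Δ_1) = 9
Natural end conditions: σ_0 = σ_3 = 0.
Solving: σ_0 = 0, σ_1 = 37/10, σ_2 = 1/5, σ_3 = 0.
On [5, 7], S(x) = -4 + 41/30·(x - 5) + 1/10·(x - 5)² - 1/60·(x - 5)³.
With (x - 5) = 2/3: S(17/3) = -247/81.

-3.0494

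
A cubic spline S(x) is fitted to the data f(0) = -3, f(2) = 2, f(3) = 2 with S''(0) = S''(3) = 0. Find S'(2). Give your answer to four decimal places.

0.8333

Write σ_i for S''(x_i). With h_i = 2, 1 and divided differences Δ_i = 5/2, 0, the continuity of S' gives the tridiagonal system
  2·σ_0 + 6·σ_1 + 1·σ_2 = 6(Δ_1 - Δ_0) = -15
Natural end conditions: σ_0 = σ_2 = 0.
Solving: σ_0 = 0, σ_1 = -5/2, σ_2 = 0.
On [2, 3], S'(x) = b_1 + 2c_1·(x - 2) + 3d_1·(x - 2)² with b_1 = Δ_1 - h_1(2σ_1 + σ_2)/6 = 5/6, c_1 = σ_1/2 = -5/4, d_1 = (σ_2 - σ_1)/(6h_1) = 5/12. So S'(2) = 5/6.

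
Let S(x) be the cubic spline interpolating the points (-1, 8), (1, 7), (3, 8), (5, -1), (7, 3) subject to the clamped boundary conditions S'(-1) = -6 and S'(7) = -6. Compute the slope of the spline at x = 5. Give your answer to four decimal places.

Let m_i = S''(x_i). Step sizes h_i = 2, 2, 2, 2; slopes of the chords Δ_i = (y_(i+1) - y_i)/h_i = -1/2, 1/2, -9/2, 2.
  2·m_0 + 8·m_1 + 2·m_2 = 6(Δ_1 - Δ_0) = 6
  2·m_1 + 8·m_2 + 2·m_3 = 6(Δ_2 - Δ_1) = -30
  2·m_2 + 8·m_3 + 2·m_4 = 6(Δ_3 - Δ_2) = 39
Clamped end conditions give two more equations: 2h_0·m_0 + h_0·m_1 = 6(Δ_0 - S'(-1)) = 33 and h_3·m_3 + 2h_3·m_4 = 6(S'(7) - Δ_3) = -48.
Hence m_0 = 129/16, m_1 = 3/8, m_2 = -105/16, m_3 = 87/8, m_4 = -279/16.
On [5, 7], S'(x) = b_3 + 2c_3·(x - 5) + 3d_3·(x - 5)² with b_3 = Δ_3 - h_3(2m_3 + m_4)/6 = 9/16, c_3 = m_3/2 = 87/16, d_3 = (m_4 - m_3)/(6h_3) = -151/64. So S'(5) = 9/16.

0.5625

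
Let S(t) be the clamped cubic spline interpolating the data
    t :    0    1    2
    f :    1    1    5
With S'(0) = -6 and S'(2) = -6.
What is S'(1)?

Let σ_i = S''(x_i). Step sizes h_i = 1, 1; slopes of the chords Δ_i = (y_(i+1) - y_i)/h_i = 0, 4.
  1·σ_0 + 4·σ_1 + 1·σ_2 = 6(Δ_1 - Δ_0) = 24
Clamped end conditions give two more equations: 2h_0·σ_0 + h_0·σ_1 = 6(Δ_0 - S'(0)) = 36 and h_1·σ_1 + 2h_1·σ_2 = 6(S'(2) - Δ_1) = -60.
Solving the tridiagonal system: σ_0 = 12, σ_1 = 12, σ_2 = -36.
On [1, 2], S'(t) = b_1 + 2c_1·(t - 1) + 3d_1·(t - 1)² with b_1 = Δ_1 - h_1(2σ_1 + σ_2)/6 = 6, c_1 = σ_1/2 = 6, d_1 = (σ_2 - σ_1)/(6h_1) = -8. So S'(1) = 6.

6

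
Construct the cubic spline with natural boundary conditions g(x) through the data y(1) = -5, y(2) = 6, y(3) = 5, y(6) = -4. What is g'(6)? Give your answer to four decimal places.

-2.6129

Put m_i = g'' at the i-th knot. Here h = (1, 1, 3) and Δ = (11, -1, -3), so the interior equations h_(i-1)·m_(i-1) + 2(h_(i-1)+h_i)·m_i + h_i·m_(i+1) = 6(Δ_i − Δ_(i-1)) read
  1·m_0 + 4·m_1 + 1·m_2 = 6(Δ_1 - Δ_0) = -72
  1·m_1 + 8·m_2 + 3·m_3 = 6(Δ_2 - Δ_1) = -12
Natural end conditions: m_0 = m_3 = 0.
Hence m_0 = 0, m_1 = -564/31, m_2 = 24/31, m_3 = 0.
On [3, 6], g'(x) = b_2 + 2c_2·(x - 3) + 3d_2·(x - 3)² with b_2 = Δ_2 - h_2(2m_2 + m_3)/6 = -117/31, c_2 = m_2/2 = 12/31, d_2 = (m_3 - m_2)/(6h_2) = -4/93. So g'(6) = -81/31.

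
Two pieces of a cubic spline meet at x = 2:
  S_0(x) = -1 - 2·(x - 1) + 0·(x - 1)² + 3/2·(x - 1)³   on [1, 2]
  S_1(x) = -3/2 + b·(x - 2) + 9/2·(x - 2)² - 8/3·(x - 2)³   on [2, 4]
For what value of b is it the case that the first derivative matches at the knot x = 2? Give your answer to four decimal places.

2.5000

S_0'(x) = -2 + 0·(x - 1) + 9/2·(x - 1)², so S_0'(2) = 5/2. On the right, S_1'(2) = b, so b = 5/2.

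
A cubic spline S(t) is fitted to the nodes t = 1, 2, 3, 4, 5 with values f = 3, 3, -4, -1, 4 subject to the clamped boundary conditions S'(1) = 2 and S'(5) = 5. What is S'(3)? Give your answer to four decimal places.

-3.1429

Put M_i = S'' at the i-th knot. Here h = (1, 1, 1, 1) and Δ = (0, -7, 3, 5), so the interior equations h_(i-1)·M_(i-1) + 2(h_(i-1)+h_i)·M_i + h_i·M_(i+1) = 6(Δ_i − Δ_(i-1)) read
  1·M_0 + 4·M_1 + 1·M_2 = 6(Δ_1 - Δ_0) = -42
  1·M_1 + 4·M_2 + 1·M_3 = 6(Δ_2 - Δ_1) = 60
  1·M_2 + 4·M_3 + 1·M_4 = 6(Δ_3 - Δ_2) = 12
Clamped end conditions give two more equations: 2h_0·M_0 + h_0·M_1 = 6(Δ_0 - S'(1)) = -12 and h_3·M_3 + 2h_3·M_4 = 6(S'(5) - Δ_3) = 0.
Forward elimination and back-substitution give M_0 = 27/14, M_1 = -111/7, M_2 = 39/2, M_3 = -15/7, M_4 = 15/14.
On [3, 4], S'(t) = b_2 + 2c_2·(t - 3) + 3d_2·(t - 3)² with b_2 = Δ_2 - h_2(2M_2 + M_3)/6 = -22/7, c_2 = M_2/2 = 39/4, d_2 = (M_3 - M_2)/(6h_2) = -101/28. So S'(3) = -22/7.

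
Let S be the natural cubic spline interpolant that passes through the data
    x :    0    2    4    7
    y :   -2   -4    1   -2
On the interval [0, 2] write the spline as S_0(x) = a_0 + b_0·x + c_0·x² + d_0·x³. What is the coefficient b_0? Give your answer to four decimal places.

With σ_i denoting the second derivative at x_i, h_i = 2, 2, 3, and Δ_i = (y_(i+1) − y_i)/h_i = -1, 5/2, -1:
  2·σ_0 + 8·σ_1 + 2·σ_2 = 6(Δ_1 - Δ_0) = 21
  2·σ_1 + 10·σ_2 + 3·σ_3 = 6(Δ_2 - Δ_1) = -21
Natural end conditions: σ_0 = σ_3 = 0.
Forward elimination and back-substitution give σ_0 = 0, σ_1 = 63/19, σ_2 = -105/38, σ_3 = 0.
On [0, 2], with S_0(x) = a_0 + b_0·x + c_0·x² + d_0·x³: c_0 = σ_0/2 = 0, d_0 = (σ_1 - σ_0)/(6h_0) = 21/76, b_0 = Δ_0 - h_0(2σ_0 + σ_1)/6 = -40/19.

-2.1053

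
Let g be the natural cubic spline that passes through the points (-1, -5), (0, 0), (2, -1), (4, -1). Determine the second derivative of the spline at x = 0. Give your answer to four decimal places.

-6.1364

With M_i denoting the second derivative at x_i, h_i = 1, 2, 2, and Δ_i = (y_(i+1) − y_i)/h_i = 5, -1/2, 0:
  1·M_0 + 6·M_1 + 2·M_2 = 6(Δ_1 - Δ_0) = -33
  2·M_1 + 8·M_2 + 2·M_3 = 6(Δ_2 - Δ_1) = 3
Natural end conditions: M_0 = M_3 = 0.
Forward elimination and back-substitution give M_0 = 0, M_1 = -135/22, M_2 = 21/11, M_3 = 0.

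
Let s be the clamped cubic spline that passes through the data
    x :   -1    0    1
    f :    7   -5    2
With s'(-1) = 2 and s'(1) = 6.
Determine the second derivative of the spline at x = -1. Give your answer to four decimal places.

-68.5000

Put M_i = s'' at the i-th knot. Here h = (1, 1) and Δ = (-12, 7), so the interior equations h_(i-1)·M_(i-1) + 2(h_(i-1)+h_i)·M_i + h_i·M_(i+1) = 6(Δ_i − Δ_(i-1)) read
  1·M_0 + 4·M_1 + 1·M_2 = 6(Δ_1 - Δ_0) = 114
Clamped end conditions give two more equations: 2h_0·M_0 + h_0·M_1 = 6(Δ_0 - s'(-1)) = -84 and h_1·M_1 + 2h_1·M_2 = 6(s'(1) - Δ_1) = -6.
Solving: M_0 = -137/2, M_1 = 53, M_2 = -59/2.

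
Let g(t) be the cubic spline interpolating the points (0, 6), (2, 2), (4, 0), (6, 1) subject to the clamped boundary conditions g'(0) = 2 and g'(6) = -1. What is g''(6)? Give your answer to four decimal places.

-2.9000

Put M_i = g'' at the i-th knot. Here h = (2, 2, 2) and Δ = (-2, -1, 1/2), so the interior equations h_(i-1)·M_(i-1) + 2(h_(i-1)+h_i)·M_i + h_i·M_(i+1) = 6(Δ_i − Δ_(i-1)) read
  2·M_0 + 8·M_1 + 2·M_2 = 6(Δ_1 - Δ_0) = 6
  2·M_1 + 8·M_2 + 2·M_3 = 6(Δ_2 - Δ_1) = 9
Clamped end conditions give two more equations: 2h_0·M_0 + h_0·M_1 = 6(Δ_0 - g'(0)) = -24 and h_2·M_2 + 2h_2·M_3 = 6(g'(6) - Δ_2) = -9.
Forward elimination and back-substitution give M_0 = -71/10, M_1 = 11/5, M_2 = 13/10, M_3 = -29/10.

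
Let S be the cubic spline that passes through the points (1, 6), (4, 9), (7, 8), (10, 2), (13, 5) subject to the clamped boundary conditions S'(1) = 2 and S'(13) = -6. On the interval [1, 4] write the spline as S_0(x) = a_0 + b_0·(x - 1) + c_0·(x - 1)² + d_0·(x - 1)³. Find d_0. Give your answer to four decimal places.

Write M_i for S''(x_i). With h_i = 3, 3, 3, 3 and divided differences Δ_i = 1, -1/3, -2, 1, the continuity of S' gives the tridiagonal system
  3·M_0 + 12·M_1 + 3·M_2 = 6(Δ_1 - Δ_0) = -8
  3·M_1 + 12·M_2 + 3·M_3 = 6(Δ_2 - Δ_1) = -10
  3·M_2 + 12·M_3 + 3·M_4 = 6(Δ_3 - Δ_2) = 18
Clamped end conditions give two more equations: 2h_0·M_0 + h_0·M_1 = 6(Δ_0 - S'(1)) = -6 and h_3·M_3 + 2h_3·M_4 = 6(S'(13) - Δ_3) = -42.
Solving the tridiagonal system: M_0 = -29/28, M_1 = 1/14, M_2 = -23/12, M_3 = 179/42, M_4 = -767/84.
On [1, 4], with S_0(x) = a_0 + b_0·(x - 1) + c_0·(x - 1)² + d_0·(x - 1)³: c_0 = M_0/2 = -29/56, d_0 = (M_1 - M_0)/(6h_0) = 31/504, b_0 = Δ_0 - h_0(2M_0 + M_1)/6 = 2.

0.0615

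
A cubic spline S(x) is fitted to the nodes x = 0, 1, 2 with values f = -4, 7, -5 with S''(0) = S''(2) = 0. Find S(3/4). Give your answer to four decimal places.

6.1367

Put σ_i = S'' at the i-th knot. Here h = (1, 1) and Δ = (11, -12), so the interior equations h_(i-1)·σ_(i-1) + 2(h_(i-1)+h_i)·σ_i + h_i·σ_(i+1) = 6(Δ_i − Δ_(i-1)) read
  1·σ_0 + 4·σ_1 + 1·σ_2 = 6(Δ_1 - Δ_0) = -138
Natural end conditions: σ_0 = σ_2 = 0.
Forward elimination and back-substitution give σ_0 = 0, σ_1 = -69/2, σ_2 = 0.
On [0, 1], S(x) = -4 + 67/4·x + 0·x² - 23/4·x³.
With x = 3/4: S(3/4) = 1571/256.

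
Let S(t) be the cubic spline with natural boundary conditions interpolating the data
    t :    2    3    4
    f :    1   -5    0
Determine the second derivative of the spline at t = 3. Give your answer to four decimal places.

Put m_i = S'' at the i-th knot. Here h = (1, 1) and Δ = (-6, 5), so the interior equations h_(i-1)·m_(i-1) + 2(h_(i-1)+h_i)·m_i + h_i·m_(i+1) = 6(Δ_i − Δ_(i-1)) read
  1·m_0 + 4·m_1 + 1·m_2 = 6(Δ_1 - Δ_0) = 66
Natural end conditions: m_0 = m_2 = 0.
Hence m_0 = 0, m_1 = 33/2, m_2 = 0.

16.5000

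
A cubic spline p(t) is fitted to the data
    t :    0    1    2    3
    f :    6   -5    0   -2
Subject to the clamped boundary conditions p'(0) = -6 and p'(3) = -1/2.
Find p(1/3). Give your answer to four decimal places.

2.5432

Let M_i = p''(x_i). Step sizes h_i = 1, 1, 1; slopes of the chords Δ_i = (y_(i+1) - y_i)/h_i = -11, 5, -2.
  1·M_0 + 4·M_1 + 1·M_2 = 6(Δ_1 - Δ_0) = 96
  1·M_1 + 4·M_2 + 1·M_3 = 6(Δ_2 - Δ_1) = -42
Clamped end conditions give two more equations: 2h_0·M_0 + h_0·M_1 = 6(Δ_0 - p'(0)) = -30 and h_2·M_2 + 2h_2·M_3 = 6(p'(3) - Δ_2) = 9.
Forward elimination and back-substitution give M_0 = -103/3, M_1 = 116/3, M_2 = -73/3, M_3 = 50/3.
On [0, 1], p(t) = 6 - 6·t - 103/6·t² + 73/6·t³.
With t = 1/3: p(1/3) = 206/81.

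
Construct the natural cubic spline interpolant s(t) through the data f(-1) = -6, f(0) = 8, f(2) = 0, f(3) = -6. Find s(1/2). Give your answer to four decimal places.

With M_i denoting the second derivative at x_i, h_i = 1, 2, 1, and Δ_i = (y_(i+1) − y_i)/h_i = 14, -4, -6:
  1·M_0 + 6·M_1 + 2·M_2 = 6(Δ_1 - Δ_0) = -108
  2·M_1 + 6·M_2 + 1·M_3 = 6(Δ_2 - Δ_1) = -12
Natural end conditions: M_0 = M_3 = 0.
Solving the tridiagonal system: M_0 = 0, M_1 = -39/2, M_2 = 9/2, M_3 = 0.
On [0, 2], s(t) = 8 + 15/2·t - 39/4·t² + 2·t³.
With t = 1/2: s(1/2) = 153/16.

9.5625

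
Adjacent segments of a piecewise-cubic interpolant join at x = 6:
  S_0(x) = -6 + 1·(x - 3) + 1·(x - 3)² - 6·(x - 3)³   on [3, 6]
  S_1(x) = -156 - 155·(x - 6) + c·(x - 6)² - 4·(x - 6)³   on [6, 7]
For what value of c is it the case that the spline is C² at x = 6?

-53

S_0''(x) = 2 - 36·(x - 3), so S_0''(6) = -106. On the right, S_1''(6) = 2c, so c = -53.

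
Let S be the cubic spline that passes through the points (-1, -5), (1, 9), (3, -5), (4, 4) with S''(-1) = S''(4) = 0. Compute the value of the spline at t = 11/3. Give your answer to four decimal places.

-0.0505

With m_i denoting the second derivative at x_i, h_i = 2, 2, 1, and Δ_i = (y_(i+1) − y_i)/h_i = 7, -7, 9:
  2·m_0 + 8·m_1 + 2·m_2 = 6(Δ_1 - Δ_0) = -84
  2·m_1 + 6·m_2 + 1·m_3 = 6(Δ_2 - Δ_1) = 96
Natural end conditions: m_0 = m_3 = 0.
Solving: m_0 = 0, m_1 = -174/11, m_2 = 234/11, m_3 = 0.
On [3, 4], S(t) = -5 + 21/11·(t - 3) + 117/11·(t - 3)² - 39/11·(t - 3)³.
With (t - 3) = 2/3: S(11/3) = -5/99.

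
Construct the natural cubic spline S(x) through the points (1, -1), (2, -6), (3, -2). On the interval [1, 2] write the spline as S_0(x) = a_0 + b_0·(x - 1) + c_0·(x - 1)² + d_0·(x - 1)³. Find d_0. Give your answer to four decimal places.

2.2500

With M_i denoting the second derivative at x_i, h_i = 1, 1, and Δ_i = (y_(i+1) − y_i)/h_i = -5, 4:
  1·M_0 + 4·M_1 + 1·M_2 = 6(Δ_1 - Δ_0) = 54
Natural end conditions: M_0 = M_2 = 0.
Solving: M_0 = 0, M_1 = 27/2, M_2 = 0.
On [1, 2], with S_0(x) = a_0 + b_0·(x - 1) + c_0·(x - 1)² + d_0·(x - 1)³: c_0 = M_0/2 = 0, d_0 = (M_1 - M_0)/(6h_0) = 9/4, b_0 = Δ_0 - h_0(2M_0 + M_1)/6 = -29/4.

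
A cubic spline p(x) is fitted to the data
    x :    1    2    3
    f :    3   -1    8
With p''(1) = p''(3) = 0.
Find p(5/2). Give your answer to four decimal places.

2.2813

With m_i denoting the second derivative at x_i, h_i = 1, 1, and Δ_i = (y_(i+1) − y_i)/h_i = -4, 9:
  1·m_0 + 4·m_1 + 1·m_2 = 6(Δ_1 - Δ_0) = 78
Natural end conditions: m_0 = m_2 = 0.
Hence m_0 = 0, m_1 = 39/2, m_2 = 0.
On [2, 3], p(x) = -1 + 5/2·(x - 2) + 39/4·(x - 2)² - 13/4·(x - 2)³.
With (x - 2) = 1/2: p(5/2) = 73/32.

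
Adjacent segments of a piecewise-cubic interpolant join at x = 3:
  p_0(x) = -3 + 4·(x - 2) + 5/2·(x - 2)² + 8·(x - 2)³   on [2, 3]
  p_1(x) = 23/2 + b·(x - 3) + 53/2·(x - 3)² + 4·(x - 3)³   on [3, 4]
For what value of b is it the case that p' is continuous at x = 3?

p_0'(x) = 4 + 5·(x - 2) + 24·(x - 2)², so p_0'(3) = 33. On the right, p_1'(3) = b, so b = 33.

33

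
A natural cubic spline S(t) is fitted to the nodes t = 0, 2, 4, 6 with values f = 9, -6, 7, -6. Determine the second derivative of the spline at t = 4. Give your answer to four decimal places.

With σ_i denoting the second derivative at x_i, h_i = 2, 2, 2, and Δ_i = (y_(i+1) − y_i)/h_i = -15/2, 13/2, -13/2:
  2·σ_0 + 8·σ_1 + 2·σ_2 = 6(Δ_1 - Δ_0) = 84
  2·σ_1 + 8·σ_2 + 2·σ_3 = 6(Δ_2 - Δ_1) = -78
Natural end conditions: σ_0 = σ_3 = 0.
Hence σ_0 = 0, σ_1 = 69/5, σ_2 = -66/5, σ_3 = 0.

-13.2000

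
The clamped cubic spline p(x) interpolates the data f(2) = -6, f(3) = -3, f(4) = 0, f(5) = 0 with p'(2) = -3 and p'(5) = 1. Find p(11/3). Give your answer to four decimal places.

Put M_i = p'' at the i-th knot. Here h = (1, 1, 1) and Δ = (3, 3, 0), so the interior equations h_(i-1)·M_(i-1) + 2(h_(i-1)+h_i)·M_i + h_i·M_(i+1) = 6(Δ_i − Δ_(i-1)) read
  1·M_0 + 4·M_1 + 1·M_2 = 6(Δ_1 - Δ_0) = 0
  1·M_1 + 4·M_2 + 1·M_3 = 6(Δ_2 - Δ_1) = -18
Clamped end conditions give two more equations: 2h_0·M_0 + h_0·M_1 = 6(Δ_0 - p'(2)) = 36 and h_2·M_2 + 2h_2·M_3 = 6(p'(5) - Δ_2) = 6.
Hence M_0 = 298/15, M_1 = -56/15, M_2 = -74/15, M_3 = 82/15.
On [3, 4], p(x) = -3 + 76/15·(x - 3) - 28/15·(x - 3)² - 1/5·(x - 3)³.
With (x - 3) = 2/3: p(11/3) = -23/45.

-0.5111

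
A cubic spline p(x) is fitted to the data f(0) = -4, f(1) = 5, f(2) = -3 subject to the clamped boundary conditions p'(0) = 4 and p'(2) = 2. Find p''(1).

-49

Write σ_i for p''(x_i). With h_i = 1, 1 and divided differences Δ_i = 9, -8, the continuity of p' gives the tridiagonal system
  1·σ_0 + 4·σ_1 + 1·σ_2 = 6(Δ_1 - Δ_0) = -102
Clamped end conditions give two more equations: 2h_0·σ_0 + h_0·σ_1 = 6(Δ_0 - p'(0)) = 30 and h_1·σ_1 + 2h_1·σ_2 = 6(p'(2) - Δ_1) = 60.
Solving the tridiagonal system: σ_0 = 79/2, σ_1 = -49, σ_2 = 109/2.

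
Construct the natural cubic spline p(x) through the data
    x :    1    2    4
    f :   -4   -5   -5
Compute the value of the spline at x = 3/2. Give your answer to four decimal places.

-4.5625

Let M_i = p''(x_i). Step sizes h_i = 1, 2; slopes of the chords Δ_i = (y_(i+1) - y_i)/h_i = -1, 0.
  1·M_0 + 6·M_1 + 2·M_2 = 6(Δ_1 - Δ_0) = 6
Natural end conditions: M_0 = M_2 = 0.
Solving: M_0 = 0, M_1 = 1, M_2 = 0.
On [1, 2], p(x) = -4 - 7/6·(x - 1) + 0·(x - 1)² + 1/6·(x - 1)³.
With (x - 1) = 1/2: p(3/2) = -73/16.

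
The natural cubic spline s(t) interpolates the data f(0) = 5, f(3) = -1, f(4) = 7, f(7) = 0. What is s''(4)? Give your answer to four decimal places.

Let M_i = s''(x_i). Step sizes h_i = 3, 1, 3; slopes of the chords Δ_i = (y_(i+1) - y_i)/h_i = -2, 8, -7/3.
  3·M_0 + 8·M_1 + 1·M_2 = 6(Δ_1 - Δ_0) = 60
  1·M_1 + 8·M_2 + 3·M_3 = 6(Δ_2 - Δ_1) = -62
Natural end conditions: M_0 = M_3 = 0.
Solving the tridiagonal system: M_0 = 0, M_1 = 542/63, M_2 = -556/63, M_3 = 0.

-8.8254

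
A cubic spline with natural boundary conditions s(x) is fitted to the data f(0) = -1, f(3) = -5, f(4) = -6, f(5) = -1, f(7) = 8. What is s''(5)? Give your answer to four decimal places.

-2.1292

With M_i denoting the second derivative at x_i, h_i = 3, 1, 1, 2, and Δ_i = (y_(i+1) − y_i)/h_i = -4/3, -1, 5, 9/2:
  3·M_0 + 8·M_1 + 1·M_2 = 6(Δ_1 - Δ_0) = 2
  1·M_1 + 4·M_2 + 1·M_3 = 6(Δ_2 - Δ_1) = 36
  1·M_2 + 6·M_3 + 2·M_4 = 6(Δ_3 - Δ_2) = -3
Natural end conditions: M_0 = M_4 = 0.
Solving: M_0 = 0, M_1 = -173/178, M_2 = 870/89, M_3 = -379/178, M_4 = 0.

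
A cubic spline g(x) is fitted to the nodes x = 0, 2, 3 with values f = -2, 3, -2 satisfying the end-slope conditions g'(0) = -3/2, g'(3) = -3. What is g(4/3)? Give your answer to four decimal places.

With m_i denoting the second derivative at x_i, h_i = 2, 1, and Δ_i = (y_(i+1) − y_i)/h_i = 5/2, -5:
  2·m_0 + 6·m_1 + 1·m_2 = 6(Δ_1 - Δ_0) = -45
Clamped end conditions give two more equations: 2h_0·m_0 + h_0·m_1 = 6(Δ_0 - g'(0)) = 24 and h_1·m_1 + 2h_1·m_2 = 6(g'(3) - Δ_1) = 12.
Hence m_0 = 13, m_1 = -14, m_2 = 13.
On [0, 2], g(x) = -2 - 3/2·x + 13/2·x² - 9/4·x³.
With x = 4/3: g(4/3) = 20/9.

2.2222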